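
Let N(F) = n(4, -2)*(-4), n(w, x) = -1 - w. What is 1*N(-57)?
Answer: 20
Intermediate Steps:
N(F) = 20 (N(F) = (-1 - 1*4)*(-4) = (-1 - 4)*(-4) = -5*(-4) = 20)
1*N(-57) = 1*20 = 20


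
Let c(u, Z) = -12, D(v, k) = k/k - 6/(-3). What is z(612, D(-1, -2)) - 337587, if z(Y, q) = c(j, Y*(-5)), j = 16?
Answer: -337599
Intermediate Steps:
D(v, k) = 3 (D(v, k) = 1 - 6*(-⅓) = 1 + 2 = 3)
z(Y, q) = -12
z(612, D(-1, -2)) - 337587 = -12 - 337587 = -337599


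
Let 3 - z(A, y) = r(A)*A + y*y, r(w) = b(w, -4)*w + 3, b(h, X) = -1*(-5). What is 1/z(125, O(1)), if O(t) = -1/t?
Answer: -1/78498 ≈ -1.2739e-5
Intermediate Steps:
b(h, X) = 5
r(w) = 3 + 5*w (r(w) = 5*w + 3 = 3 + 5*w)
z(A, y) = 3 - y² - A*(3 + 5*A) (z(A, y) = 3 - ((3 + 5*A)*A + y*y) = 3 - (A*(3 + 5*A) + y²) = 3 - (y² + A*(3 + 5*A)) = 3 + (-y² - A*(3 + 5*A)) = 3 - y² - A*(3 + 5*A))
1/z(125, O(1)) = 1/(3 - (-1/1)² - 1*125*(3 + 5*125)) = 1/(3 - (-1*1)² - 1*125*(3 + 625)) = 1/(3 - 1*(-1)² - 1*125*628) = 1/(3 - 1*1 - 78500) = 1/(3 - 1 - 78500) = 1/(-78498) = -1/78498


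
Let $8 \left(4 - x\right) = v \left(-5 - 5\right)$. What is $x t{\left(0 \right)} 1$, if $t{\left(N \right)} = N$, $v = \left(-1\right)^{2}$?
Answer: $0$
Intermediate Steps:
$v = 1$
$x = \frac{21}{4}$ ($x = 4 - \frac{1 \left(-5 - 5\right)}{8} = 4 - \frac{1 \left(-10\right)}{8} = 4 - - \frac{5}{4} = 4 + \frac{5}{4} = \frac{21}{4} \approx 5.25$)
$x t{\left(0 \right)} 1 = \frac{21}{4} \cdot 0 \cdot 1 = 0 \cdot 1 = 0$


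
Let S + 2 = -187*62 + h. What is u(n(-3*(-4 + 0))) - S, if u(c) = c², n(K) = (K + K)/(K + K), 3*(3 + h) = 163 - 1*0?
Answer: 34637/3 ≈ 11546.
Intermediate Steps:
h = 154/3 (h = -3 + (163 - 1*0)/3 = -3 + (163 + 0)/3 = -3 + (⅓)*163 = -3 + 163/3 = 154/3 ≈ 51.333)
n(K) = 1 (n(K) = (2*K)/((2*K)) = (2*K)*(1/(2*K)) = 1)
S = -34634/3 (S = -2 + (-187*62 + 154/3) = -2 + (-11594 + 154/3) = -2 - 34628/3 = -34634/3 ≈ -11545.)
u(n(-3*(-4 + 0))) - S = 1² - 1*(-34634/3) = 1 + 34634/3 = 34637/3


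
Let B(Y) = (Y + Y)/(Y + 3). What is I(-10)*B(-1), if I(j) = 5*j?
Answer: 50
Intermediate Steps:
B(Y) = 2*Y/(3 + Y) (B(Y) = (2*Y)/(3 + Y) = 2*Y/(3 + Y))
I(-10)*B(-1) = (5*(-10))*(2*(-1)/(3 - 1)) = -100*(-1)/2 = -50*(-1) = 50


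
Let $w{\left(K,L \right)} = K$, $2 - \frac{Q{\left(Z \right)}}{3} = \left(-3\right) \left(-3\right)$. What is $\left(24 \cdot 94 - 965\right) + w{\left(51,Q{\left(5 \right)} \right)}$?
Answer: $1342$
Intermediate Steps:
$Q{\left(Z \right)} = -21$ ($Q{\left(Z \right)} = 6 - 3 \left(\left(-3\right) \left(-3\right)\right) = 6 - 27 = -21$)
$\left(24 \cdot 94 - 965\right) + w{\left(51,Q{\left(5 \right)} \right)} = \left(24 \cdot 94 - 965\right) + 51 = \left(2256 - 965\right) + 51 = 1291 + 51 = 1342$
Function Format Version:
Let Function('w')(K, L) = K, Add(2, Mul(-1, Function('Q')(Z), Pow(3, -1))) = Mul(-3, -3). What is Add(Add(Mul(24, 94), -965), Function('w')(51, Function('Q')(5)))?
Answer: 1342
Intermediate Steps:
Function('Q')(Z) = -21 (Function('Q')(Z) = Add(6, Mul(-3, Mul(-3, -3))) = Add(6, Mul(-3, 9)) = Add(6, -27) = -21)
Add(Add(Mul(24, 94), -965), Function('w')(51, Function('Q')(5))) = Add(Add(Mul(24, 94), -965), 51) = Add(Add(2256, -965), 51) = Add(1291, 51) = 1342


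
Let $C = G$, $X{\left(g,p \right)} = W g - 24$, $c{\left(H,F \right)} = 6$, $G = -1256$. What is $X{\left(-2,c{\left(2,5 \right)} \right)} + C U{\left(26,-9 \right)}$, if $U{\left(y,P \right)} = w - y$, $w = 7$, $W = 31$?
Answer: $23778$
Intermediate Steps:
$X{\left(g,p \right)} = -24 + 31 g$ ($X{\left(g,p \right)} = 31 g - 24 = -24 + 31 g$)
$U{\left(y,P \right)} = 7 - y$
$C = -1256$
$X{\left(-2,c{\left(2,5 \right)} \right)} + C U{\left(26,-9 \right)} = \left(-24 + 31 \left(-2\right)\right) - 1256 \left(7 - 26\right) = \left(-24 - 62\right) - 1256 \left(7 - 26\right) = -86 - -23864 = -86 + 23864 = 23778$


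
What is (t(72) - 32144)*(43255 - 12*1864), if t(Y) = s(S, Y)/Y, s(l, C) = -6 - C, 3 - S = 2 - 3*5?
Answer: -8056972267/12 ≈ -6.7141e+8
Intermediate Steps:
S = 16 (S = 3 - (2 - 3*5) = 3 - (2 - 15) = 3 - 1*(-13) = 3 + 13 = 16)
t(Y) = (-6 - Y)/Y
(t(72) - 32144)*(43255 - 12*1864) = ((-6 - 1*72)/72 - 32144)*(43255 - 12*1864) = ((-6 - 72)/72 - 32144)*(43255 - 22368) = ((1/72)*(-78) - 32144)*20887 = (-13/12 - 32144)*20887 = -385741/12*20887 = -8056972267/12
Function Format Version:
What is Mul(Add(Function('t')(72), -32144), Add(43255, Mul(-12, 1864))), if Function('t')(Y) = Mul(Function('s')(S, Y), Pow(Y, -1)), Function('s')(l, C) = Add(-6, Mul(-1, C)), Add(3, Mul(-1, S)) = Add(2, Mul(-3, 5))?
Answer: Rational(-8056972267, 12) ≈ -6.7141e+8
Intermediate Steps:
S = 16 (S = Add(3, Mul(-1, Add(2, Mul(-3, 5)))) = Add(3, Mul(-1, Add(2, -15))) = Add(3, Mul(-1, -13)) = Add(3, 13) = 16)
Function('t')(Y) = Mul(Pow(Y, -1), Add(-6, Mul(-1, Y))) (Function('t')(Y) = Mul(Add(-6, Mul(-1, Y)), Pow(Y, -1)) = Mul(Pow(Y, -1), Add(-6, Mul(-1, Y))))
Mul(Add(Function('t')(72), -32144), Add(43255, Mul(-12, 1864))) = Mul(Add(Mul(Pow(72, -1), Add(-6, Mul(-1, 72))), -32144), Add(43255, Mul(-12, 1864))) = Mul(Add(Mul(Rational(1, 72), Add(-6, -72)), -32144), Add(43255, -22368)) = Mul(Add(Mul(Rational(1, 72), -78), -32144), 20887) = Mul(Add(Rational(-13, 12), -32144), 20887) = Mul(Rational(-385741, 12), 20887) = Rational(-8056972267, 12)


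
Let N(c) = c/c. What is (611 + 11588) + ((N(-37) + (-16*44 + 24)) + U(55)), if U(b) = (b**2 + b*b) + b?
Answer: 17625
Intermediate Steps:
U(b) = b + 2*b**2 (U(b) = (b**2 + b**2) + b = 2*b**2 + b = b + 2*b**2)
N(c) = 1
(611 + 11588) + ((N(-37) + (-16*44 + 24)) + U(55)) = (611 + 11588) + ((1 + (-16*44 + 24)) + 55*(1 + 2*55)) = 12199 + ((1 + (-704 + 24)) + 55*(1 + 110)) = 12199 + ((1 - 680) + 55*111) = 12199 + (-679 + 6105) = 12199 + 5426 = 17625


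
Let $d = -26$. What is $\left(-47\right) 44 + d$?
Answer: $-2094$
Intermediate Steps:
$\left(-47\right) 44 + d = \left(-47\right) 44 - 26 = -2068 - 26 = -2094$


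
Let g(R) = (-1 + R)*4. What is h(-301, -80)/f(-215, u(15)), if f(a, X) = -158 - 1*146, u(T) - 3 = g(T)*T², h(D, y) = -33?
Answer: 33/304 ≈ 0.10855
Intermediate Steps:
g(R) = -4 + 4*R
u(T) = 3 + T²*(-4 + 4*T) (u(T) = 3 + (-4 + 4*T)*T² = 3 + T²*(-4 + 4*T))
f(a, X) = -304 (f(a, X) = -158 - 146 = -304)
h(-301, -80)/f(-215, u(15)) = -33/(-304) = -33*(-1/304) = 33/304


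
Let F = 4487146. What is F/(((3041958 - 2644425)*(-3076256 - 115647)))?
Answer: -4487146/1268886775299 ≈ -3.5363e-6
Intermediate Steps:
F/(((3041958 - 2644425)*(-3076256 - 115647))) = 4487146/(((3041958 - 2644425)*(-3076256 - 115647))) = 4487146/((397533*(-3191903))) = 4487146/(-1268886775299) = 4487146*(-1/1268886775299) = -4487146/1268886775299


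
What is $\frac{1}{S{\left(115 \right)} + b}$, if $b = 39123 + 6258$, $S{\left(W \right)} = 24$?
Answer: $\frac{1}{45405} \approx 2.2024 \cdot 10^{-5}$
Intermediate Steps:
$b = 45381$
$\frac{1}{S{\left(115 \right)} + b} = \frac{1}{24 + 45381} = \frac{1}{45405}$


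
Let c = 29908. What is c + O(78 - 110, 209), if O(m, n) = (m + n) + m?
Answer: 30053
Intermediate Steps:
O(m, n) = n + 2*m
c + O(78 - 110, 209) = 29908 + (209 + 2*(78 - 110)) = 29908 + (209 + 2*(-32)) = 29908 + (209 - 64) = 29908 + 145 = 30053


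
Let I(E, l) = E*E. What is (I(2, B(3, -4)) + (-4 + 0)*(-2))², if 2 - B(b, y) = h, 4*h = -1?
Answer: 144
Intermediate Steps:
h = -¼ (h = (¼)*(-1) = -¼ ≈ -0.25000)
B(b, y) = 9/4 (B(b, y) = 2 - 1*(-¼) = 2 + ¼ = 9/4)
I(E, l) = E²
(I(2, B(3, -4)) + (-4 + 0)*(-2))² = (2² + (-4 + 0)*(-2))² = (4 - 4*(-2))² = (4 + 8)² = 12² = 144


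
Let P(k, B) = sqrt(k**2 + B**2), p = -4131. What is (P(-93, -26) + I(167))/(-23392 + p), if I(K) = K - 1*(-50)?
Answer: -217/27523 - 5*sqrt(373)/27523 ≈ -0.011393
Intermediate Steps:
I(K) = 50 + K (I(K) = K + 50 = 50 + K)
P(k, B) = sqrt(B**2 + k**2)
(P(-93, -26) + I(167))/(-23392 + p) = (sqrt((-26)**2 + (-93)**2) + (50 + 167))/(-23392 - 4131) = (sqrt(676 + 8649) + 217)/(-27523) = (sqrt(9325) + 217)*(-1/27523) = (5*sqrt(373) + 217)*(-1/27523) = (217 + 5*sqrt(373))*(-1/27523) = -217/27523 - 5*sqrt(373)/27523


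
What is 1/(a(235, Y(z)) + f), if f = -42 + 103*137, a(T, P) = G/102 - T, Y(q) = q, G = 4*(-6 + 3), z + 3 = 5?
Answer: 17/235176 ≈ 7.2286e-5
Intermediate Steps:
z = 2 (z = -3 + 5 = 2)
G = -12 (G = 4*(-3) = -12)
a(T, P) = -2/17 - T (a(T, P) = -12/102 - T = -12*1/102 - T = -2/17 - T)
f = 14069 (f = -42 + 14111 = 14069)
1/(a(235, Y(z)) + f) = 1/((-2/17 - 1*235) + 14069) = 1/((-2/17 - 235) + 14069) = 1/(-3997/17 + 14069) = 1/(235176/17) = 17/235176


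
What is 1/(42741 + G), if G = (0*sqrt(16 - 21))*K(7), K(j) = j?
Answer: 1/42741 ≈ 2.3397e-5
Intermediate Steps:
G = 0 (G = (0*sqrt(16 - 21))*7 = (0*sqrt(-5))*7 = (0*(I*sqrt(5)))*7 = 0*7 = 0)
1/(42741 + G) = 1/(42741 + 0) = 1/42741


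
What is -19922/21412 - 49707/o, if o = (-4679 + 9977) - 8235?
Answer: 167635895/10481174 ≈ 15.994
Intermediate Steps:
o = -2937 (o = 5298 - 8235 = -2937)
-19922/21412 - 49707/o = -19922/21412 - 49707/(-2937) = -19922*1/21412 - 49707*(-1/2937) = -9961/10706 + 16569/979 = 167635895/10481174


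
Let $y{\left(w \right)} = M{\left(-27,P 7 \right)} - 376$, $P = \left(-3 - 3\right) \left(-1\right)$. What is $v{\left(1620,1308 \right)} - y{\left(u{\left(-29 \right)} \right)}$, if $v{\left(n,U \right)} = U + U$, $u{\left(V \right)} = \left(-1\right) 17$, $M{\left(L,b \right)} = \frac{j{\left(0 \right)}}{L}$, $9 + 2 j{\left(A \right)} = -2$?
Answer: $\frac{161557}{54} \approx 2991.8$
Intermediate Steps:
$P = 6$ ($P = \left(-6\right) \left(-1\right) = 6$)
$j{\left(A \right)} = - \frac{11}{2}$ ($j{\left(A \right)} = - \frac{9}{2} + \frac{1}{2} \left(-2\right) = - \frac{9}{2} - 1 = - \frac{11}{2}$)
$M{\left(L,b \right)} = - \frac{11}{2 L}$
$u{\left(V \right)} = -17$
$v{\left(n,U \right)} = 2 U$
$y{\left(w \right)} = - \frac{20293}{54}$ ($y{\left(w \right)} = - \frac{11}{2 \left(-27\right)} - 376 = \left(- \frac{11}{2}\right) \left(- \frac{1}{27}\right) - 376 = \frac{11}{54} - 376 = - \frac{20293}{54}$)
$v{\left(1620,1308 \right)} - y{\left(u{\left(-29 \right)} \right)} = 2 \cdot 1308 - - \frac{20293}{54} = 2616 + \frac{20293}{54} = \frac{161557}{54}$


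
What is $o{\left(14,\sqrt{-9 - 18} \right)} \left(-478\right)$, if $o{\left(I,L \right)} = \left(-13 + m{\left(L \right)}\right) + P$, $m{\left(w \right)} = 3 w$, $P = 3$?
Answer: $4780 - 4302 i \sqrt{3} \approx 4780.0 - 7451.3 i$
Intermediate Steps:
$o{\left(I,L \right)} = -10 + 3 L$ ($o{\left(I,L \right)} = \left(-13 + 3 L\right) + 3 = -10 + 3 L$)
$o{\left(14,\sqrt{-9 - 18} \right)} \left(-478\right) = \left(-10 + 3 \sqrt{-9 - 18}\right) \left(-478\right) = \left(-10 + 3 \sqrt{-27}\right) \left(-478\right) = \left(-10 + 3 \cdot 3 i \sqrt{3}\right) \left(-478\right) = \left(-10 + 9 i \sqrt{3}\right) \left(-478\right) = 4780 - 4302 i \sqrt{3}$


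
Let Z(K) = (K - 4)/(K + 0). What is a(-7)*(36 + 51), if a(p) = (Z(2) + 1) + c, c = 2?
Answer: 174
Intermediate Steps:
Z(K) = (-4 + K)/K
a(p) = 2 (a(p) = ((-4 + 2)/2 + 1) + 2 = ((½)*(-2) + 1) + 2 = (-1 + 1) + 2 = 0 + 2 = 2)
a(-7)*(36 + 51) = 2*(36 + 51) = 2*87 = 174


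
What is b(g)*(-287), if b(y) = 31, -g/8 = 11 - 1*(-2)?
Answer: -8897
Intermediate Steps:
g = -104 (g = -8*(11 - 1*(-2)) = -8*(11 + 2) = -8*13 = -104)
b(g)*(-287) = 31*(-287) = -8897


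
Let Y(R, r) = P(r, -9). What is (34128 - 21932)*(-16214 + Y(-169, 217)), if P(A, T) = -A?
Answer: -200392476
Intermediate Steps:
Y(R, r) = -r
(34128 - 21932)*(-16214 + Y(-169, 217)) = (34128 - 21932)*(-16214 - 1*217) = 12196*(-16214 - 217) = 12196*(-16431) = -200392476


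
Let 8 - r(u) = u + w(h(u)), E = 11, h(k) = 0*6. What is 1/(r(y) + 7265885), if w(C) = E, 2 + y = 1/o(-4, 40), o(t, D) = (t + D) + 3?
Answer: 39/283369475 ≈ 1.3763e-7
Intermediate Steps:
o(t, D) = 3 + D + t (o(t, D) = (D + t) + 3 = 3 + D + t)
h(k) = 0
y = -77/39 (y = -2 + 1/(3 + 40 - 4) = -2 + 1/39 = -77/39 ≈ -1.9744)
w(C) = 11
r(u) = -3 - u (r(u) = 8 - (u + 11) = 8 - (11 + u) = 8 + (-11 - u) = -3 - u)
1/(r(y) + 7265885) = 1/((-3 - 1*(-77/39)) + 7265885) = 1/((-3 + 77/39) + 7265885) = 1/(-40/39 + 7265885) = 1/(283369475/39) = 39/283369475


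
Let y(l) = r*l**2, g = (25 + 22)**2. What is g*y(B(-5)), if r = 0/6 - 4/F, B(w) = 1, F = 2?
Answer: -4418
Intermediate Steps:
r = -2 (r = 0/6 - 4/2 = 0*(1/6) - 4*1/2 = 0 - 2 = -2)
g = 2209 (g = 47**2 = 2209)
y(l) = -2*l**2
g*y(B(-5)) = 2209*(-2*1**2) = 2209*(-2*1) = 2209*(-2) = -4418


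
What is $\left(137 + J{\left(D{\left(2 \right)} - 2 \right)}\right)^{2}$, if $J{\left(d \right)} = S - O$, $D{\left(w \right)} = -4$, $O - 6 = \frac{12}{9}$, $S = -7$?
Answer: $\frac{135424}{9} \approx 15047.0$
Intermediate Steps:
$O = \frac{22}{3}$ ($O = 6 + \frac{12}{9} = 6 + 12 \cdot \frac{1}{9} = 6 + \frac{4}{3} = \frac{22}{3} \approx 7.3333$)
$J{\left(d \right)} = - \frac{43}{3}$ ($J{\left(d \right)} = -7 - \frac{22}{3} = - \frac{43}{3}$)
$\left(137 + J{\left(D{\left(2 \right)} - 2 \right)}\right)^{2} = \left(137 - \frac{43}{3}\right)^{2} = \left(\frac{368}{3}\right)^{2} = \frac{135424}{9}$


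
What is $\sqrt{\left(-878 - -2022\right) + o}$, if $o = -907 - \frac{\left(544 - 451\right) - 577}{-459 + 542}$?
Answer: $\frac{\sqrt{1672865}}{83} \approx 15.583$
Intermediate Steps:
$o = - \frac{74797}{83}$ ($o = -907 - \frac{\left(544 - 451\right) - 577}{83} = -907 - \left(93 - 577\right) \frac{1}{83} = -907 - \left(-484\right) \frac{1}{83} = -907 - - \frac{484}{83} = -907 + \frac{484}{83} = - \frac{74797}{83} \approx -901.17$)
$\sqrt{\left(-878 - -2022\right) + o} = \sqrt{\left(-878 - -2022\right) - \frac{74797}{83}} = \sqrt{\left(-878 + 2022\right) - \frac{74797}{83}} = \sqrt{1144 - \frac{74797}{83}} = \sqrt{\frac{20155}{83}} = \frac{\sqrt{1672865}}{83}$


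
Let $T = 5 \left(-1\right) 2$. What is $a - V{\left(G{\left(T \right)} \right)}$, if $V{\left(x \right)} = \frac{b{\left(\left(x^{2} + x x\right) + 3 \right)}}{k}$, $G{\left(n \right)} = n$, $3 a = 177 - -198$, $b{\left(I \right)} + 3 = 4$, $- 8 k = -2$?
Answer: $121$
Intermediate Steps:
$k = \frac{1}{4}$ ($k = \left(- \frac{1}{8}\right) \left(-2\right) = \frac{1}{4} \approx 0.25$)
$b{\left(I \right)} = 1$ ($b{\left(I \right)} = -3 + 4 = 1$)
$a = 125$ ($a = \frac{177 - -198}{3} = \frac{177 + 198}{3} = \frac{1}{3} \cdot 375 = 125$)
$T = -10$ ($T = \left(-5\right) 2 = -10$)
$V{\left(x \right)} = 4$ ($V{\left(x \right)} = 1 \frac{1}{\frac{1}{4}} = 1 \cdot 4 = 4$)
$a - V{\left(G{\left(T \right)} \right)} = 125 - 4 = 121$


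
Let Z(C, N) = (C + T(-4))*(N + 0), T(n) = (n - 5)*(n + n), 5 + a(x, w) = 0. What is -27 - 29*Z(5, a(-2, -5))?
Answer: 11138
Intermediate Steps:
a(x, w) = -5 (a(x, w) = -5 + 0 = -5)
T(n) = 2*n*(-5 + n) (T(n) = (-5 + n)*(2*n) = 2*n*(-5 + n))
Z(C, N) = N*(72 + C) (Z(C, N) = (C + 2*(-4)*(-5 - 4))*(N + 0) = (C + 2*(-4)*(-9))*N = (C + 72)*N = (72 + C)*N = N*(72 + C))
-27 - 29*Z(5, a(-2, -5)) = -27 - (-145)*(72 + 5) = -27 - (-145)*77 = -27 - 29*(-385) = -27 + 11165 = 11138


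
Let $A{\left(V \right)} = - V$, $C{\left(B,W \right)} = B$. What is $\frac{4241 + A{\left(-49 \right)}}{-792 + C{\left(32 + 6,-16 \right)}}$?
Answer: $- \frac{165}{29} \approx -5.6897$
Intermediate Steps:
$\frac{4241 + A{\left(-49 \right)}}{-792 + C{\left(32 + 6,-16 \right)}} = \frac{4241 - -49}{-792 + \left(32 + 6\right)} = \frac{4241 + 49}{-792 + 38} = \frac{4290}{-754} = 4290 \left(- \frac{1}{754}\right) = - \frac{165}{29}$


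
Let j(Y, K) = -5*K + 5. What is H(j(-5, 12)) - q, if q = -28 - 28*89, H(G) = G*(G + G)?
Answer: 8570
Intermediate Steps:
j(Y, K) = 5 - 5*K
H(G) = 2*G² (H(G) = G*(2*G) = 2*G²)
q = -2520 (q = -28 - 2492 = -2520)
H(j(-5, 12)) - q = 2*(5 - 5*12)² - 1*(-2520) = 2*(5 - 60)² + 2520 = 2*(-55)² + 2520 = 2*3025 + 2520 = 6050 + 2520 = 8570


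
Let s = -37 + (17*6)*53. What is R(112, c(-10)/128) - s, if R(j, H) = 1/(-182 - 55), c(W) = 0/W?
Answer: -1272454/237 ≈ -5369.0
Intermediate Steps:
c(W) = 0
R(j, H) = -1/237 (R(j, H) = 1/(-237) = -1/237)
s = 5369 (s = -37 + 102*53 = -37 + 5406 = 5369)
R(112, c(-10)/128) - s = -1/237 - 1*5369 = -1/237 - 5369 = -1272454/237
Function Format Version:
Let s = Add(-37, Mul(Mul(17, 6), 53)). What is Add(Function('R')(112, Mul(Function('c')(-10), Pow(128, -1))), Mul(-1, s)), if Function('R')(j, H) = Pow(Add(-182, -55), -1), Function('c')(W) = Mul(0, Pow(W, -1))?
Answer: Rational(-1272454, 237) ≈ -5369.0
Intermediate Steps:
Function('c')(W) = 0
Function('R')(j, H) = Rational(-1, 237) (Function('R')(j, H) = Pow(-237, -1) = Rational(-1, 237))
s = 5369 (s = Add(-37, Mul(102, 53)) = Add(-37, 5406) = 5369)
Add(Function('R')(112, Mul(Function('c')(-10), Pow(128, -1))), Mul(-1, s)) = Add(Rational(-1, 237), Mul(-1, 5369)) = Add(Rational(-1, 237), -5369) = Rational(-1272454, 237)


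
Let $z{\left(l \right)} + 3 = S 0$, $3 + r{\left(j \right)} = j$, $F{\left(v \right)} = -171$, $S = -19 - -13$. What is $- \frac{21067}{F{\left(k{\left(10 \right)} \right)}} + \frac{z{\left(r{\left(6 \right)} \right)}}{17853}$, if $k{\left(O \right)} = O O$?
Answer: $\frac{125369546}{1017621} \approx 123.2$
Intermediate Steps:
$S = -6$ ($S = -19 + 13 = -6$)
$k{\left(O \right)} = O^{2}$
$r{\left(j \right)} = -3 + j$
$z{\left(l \right)} = -3$ ($z{\left(l \right)} = -3 - 0 = -3 + 0 = -3$)
$- \frac{21067}{F{\left(k{\left(10 \right)} \right)}} + \frac{z{\left(r{\left(6 \right)} \right)}}{17853} = - \frac{21067}{-171} - \frac{3}{17853} = \left(-21067\right) \left(- \frac{1}{171}\right) - \frac{1}{5951} = \frac{21067}{171} - \frac{1}{5951} = \frac{125369546}{1017621}$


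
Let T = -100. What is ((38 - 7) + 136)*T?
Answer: -16700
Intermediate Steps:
((38 - 7) + 136)*T = ((38 - 7) + 136)*(-100) = (31 + 136)*(-100) = 167*(-100) = -16700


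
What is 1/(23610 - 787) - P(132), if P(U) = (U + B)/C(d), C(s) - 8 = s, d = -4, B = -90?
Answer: -479281/45646 ≈ -10.500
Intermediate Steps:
C(s) = 8 + s
P(U) = -45/2 + U/4 (P(U) = (U - 90)/(8 - 4) = (-90 + U)/4 = (-90 + U)*(¼) = -45/2 + U/4)
1/(23610 - 787) - P(132) = 1/(23610 - 787) - (-45/2 + (¼)*132) = 1/22823 - (-45/2 + 33) = 1/22823 - 1*21/2 = 1/22823 - 21/2 = -479281/45646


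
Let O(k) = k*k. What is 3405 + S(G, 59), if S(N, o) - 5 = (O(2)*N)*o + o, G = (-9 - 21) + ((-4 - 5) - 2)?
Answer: -6207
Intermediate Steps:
G = -41 (G = -30 + (-9 - 2) = -30 - 11 = -41)
O(k) = k**2
S(N, o) = 5 + o + 4*N*o (S(N, o) = 5 + ((2**2*N)*o + o) = 5 + ((4*N)*o + o) = 5 + (4*N*o + o) = 5 + (o + 4*N*o) = 5 + o + 4*N*o)
3405 + S(G, 59) = 3405 + (5 + 59 + 4*(-41)*59) = 3405 + (5 + 59 - 9676) = 3405 - 9612 = -6207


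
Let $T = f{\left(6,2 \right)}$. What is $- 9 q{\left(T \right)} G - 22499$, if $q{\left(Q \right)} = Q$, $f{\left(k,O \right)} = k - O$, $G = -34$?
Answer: $-21275$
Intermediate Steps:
$T = 4$ ($T = 6 - 2 = 4$)
$- 9 q{\left(T \right)} G - 22499 = \left(-9\right) 4 \left(-34\right) - 22499 = \left(-36\right) \left(-34\right) - 22499 = 1224 - 22499 = -21275$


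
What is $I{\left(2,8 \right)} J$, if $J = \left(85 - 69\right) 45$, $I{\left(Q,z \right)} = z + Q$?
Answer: $7200$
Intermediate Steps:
$I{\left(Q,z \right)} = Q + z$
$J = 720$ ($J = 16 \cdot 45 = 720$)
$I{\left(2,8 \right)} J = \left(2 + 8\right) 720 = 10 \cdot 720 = 7200$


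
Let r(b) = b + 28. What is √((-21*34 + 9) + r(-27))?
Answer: 8*I*√11 ≈ 26.533*I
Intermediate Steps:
r(b) = 28 + b
√((-21*34 + 9) + r(-27)) = √((-21*34 + 9) + (28 - 27)) = √((-714 + 9) + 1) = √(-705 + 1) = √(-704) = 8*I*√11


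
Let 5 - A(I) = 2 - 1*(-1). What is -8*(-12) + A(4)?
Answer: 98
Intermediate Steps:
A(I) = 2 (A(I) = 5 - (2 - 1*(-1)) = 5 - (2 + 1) = 5 - 1*3 = 5 - 3 = 2)
-8*(-12) + A(4) = -8*(-12) + 2 = 96 + 2 = 98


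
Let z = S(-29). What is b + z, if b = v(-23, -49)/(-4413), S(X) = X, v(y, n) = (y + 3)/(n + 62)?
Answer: -1663681/57369 ≈ -29.000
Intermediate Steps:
v(y, n) = (3 + y)/(62 + n)
b = 20/57369 (b = ((3 - 23)/(62 - 49))/(-4413) = (-20/13)*(-1/4413) = ((1/13)*(-20))*(-1/4413) = -20/13*(-1/4413) = 20/57369 ≈ 0.00034862)
z = -29
b + z = 20/57369 - 29 = -1663681/57369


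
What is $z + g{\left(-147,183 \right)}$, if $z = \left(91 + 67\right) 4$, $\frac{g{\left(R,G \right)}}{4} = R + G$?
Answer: $776$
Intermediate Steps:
$g{\left(R,G \right)} = 4 G + 4 R$ ($g{\left(R,G \right)} = 4 \left(R + G\right) = 4 \left(G + R\right) = 4 G + 4 R$)
$z = 632$ ($z = 158 \cdot 4 = 632$)
$z + g{\left(-147,183 \right)} = 632 + \left(4 \cdot 183 + 4 \left(-147\right)\right) = 632 + \left(732 - 588\right) = 632 + 144 = 776$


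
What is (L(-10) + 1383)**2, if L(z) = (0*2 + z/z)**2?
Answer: 1915456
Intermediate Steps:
L(z) = 1 (L(z) = (0 + 1)**2 = 1**2 = 1)
(L(-10) + 1383)**2 = (1 + 1383)**2 = 1384**2 = 1915456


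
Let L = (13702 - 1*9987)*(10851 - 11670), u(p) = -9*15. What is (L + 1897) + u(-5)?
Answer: -3040823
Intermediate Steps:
u(p) = -135
L = -3042585 (L = (13702 - 9987)*(-819) = 3715*(-819) = -3042585)
(L + 1897) + u(-5) = (-3042585 + 1897) - 135 = -3040688 - 135 = -3040823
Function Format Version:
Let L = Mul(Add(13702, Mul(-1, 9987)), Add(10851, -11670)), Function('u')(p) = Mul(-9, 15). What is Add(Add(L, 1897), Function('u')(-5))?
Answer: -3040823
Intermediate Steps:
Function('u')(p) = -135
L = -3042585 (L = Mul(Add(13702, -9987), -819) = Mul(3715, -819) = -3042585)
Add(Add(L, 1897), Function('u')(-5)) = Add(Add(-3042585, 1897), -135) = Add(-3040688, -135) = -3040823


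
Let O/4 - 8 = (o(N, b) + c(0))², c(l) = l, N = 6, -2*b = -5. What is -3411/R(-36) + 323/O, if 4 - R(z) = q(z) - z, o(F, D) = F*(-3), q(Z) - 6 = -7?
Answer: 4539821/41168 ≈ 110.28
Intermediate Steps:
b = 5/2 (b = -½*(-5) = 5/2 ≈ 2.5000)
q(Z) = -1 (q(Z) = 6 - 7 = -1)
o(F, D) = -3*F
R(z) = 5 + z (R(z) = 4 - (-1 - z) = 4 + (1 + z) = 5 + z)
O = 1328 (O = 32 + 4*(-3*6 + 0)² = 32 + 4*(-18 + 0)² = 32 + 4*(-18)² = 32 + 4*324 = 32 + 1296 = 1328)
-3411/R(-36) + 323/O = -3411/(5 - 36) + 323/1328 = -3411/(-31) + 323*(1/1328) = -3411*(-1/31) + 323/1328 = 3411/31 + 323/1328 = 4539821/41168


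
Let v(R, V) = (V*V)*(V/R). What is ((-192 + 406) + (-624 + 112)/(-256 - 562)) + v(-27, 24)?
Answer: -121626/409 ≈ -297.37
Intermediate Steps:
v(R, V) = V³/R (v(R, V) = V²*(V/R) = V³/R)
((-192 + 406) + (-624 + 112)/(-256 - 562)) + v(-27, 24) = ((-192 + 406) + (-624 + 112)/(-256 - 562)) + 24³/(-27) = (214 - 512/(-818)) - 1/27*13824 = (214 - 512*(-1/818)) - 512 = (214 + 256/409) - 512 = 87782/409 - 512 = -121626/409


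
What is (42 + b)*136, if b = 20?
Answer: 8432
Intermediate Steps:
(42 + b)*136 = (42 + 20)*136 = 62*136 = 8432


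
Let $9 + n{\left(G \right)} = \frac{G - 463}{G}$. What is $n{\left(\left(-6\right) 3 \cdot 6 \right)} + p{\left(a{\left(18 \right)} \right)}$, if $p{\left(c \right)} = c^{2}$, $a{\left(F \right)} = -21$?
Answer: $\frac{47227}{108} \approx 437.29$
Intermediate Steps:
$n{\left(G \right)} = -9 + \frac{-463 + G}{G}$ ($n{\left(G \right)} = -9 + \frac{G - 463}{G} = -9 + \frac{-463 + G}{G}$)
$n{\left(\left(-6\right) 3 \cdot 6 \right)} + p{\left(a{\left(18 \right)} \right)} = \left(-8 - \frac{463}{\left(-6\right) 3 \cdot 6}\right) + \left(-21\right)^{2} = \left(-8 - \frac{463}{\left(-18\right) 6}\right) + 441 = \left(-8 - \frac{463}{-108}\right) + 441 = \left(-8 - - \frac{463}{108}\right) + 441 = \left(-8 + \frac{463}{108}\right) + 441 = - \frac{401}{108} + 441 = \frac{47227}{108}$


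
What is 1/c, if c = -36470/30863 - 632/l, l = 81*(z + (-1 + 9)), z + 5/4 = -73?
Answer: -94639185/100686698 ≈ -0.93994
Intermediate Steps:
z = -297/4 (z = -5/4 - 73 = -297/4 ≈ -74.250)
l = -21465/4 (l = 81*(-297/4 + (-1 + 9)) = 81*(-297/4 + 8) = 81*(-265/4) = -21465/4 ≈ -5366.3)
c = -100686698/94639185 (c = -36470/30863 - 632/(-21465/4) = -36470*1/30863 - 632*(-4/21465) = -5210/4409 + 2528/21465 = -100686698/94639185 ≈ -1.0639)
1/c = 1/(-100686698/94639185) = -94639185/100686698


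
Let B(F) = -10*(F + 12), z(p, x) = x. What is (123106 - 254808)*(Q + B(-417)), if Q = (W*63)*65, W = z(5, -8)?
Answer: 3781164420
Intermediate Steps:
W = -8
Q = -32760 (Q = -8*63*65 = -504*65 = -32760)
B(F) = -120 - 10*F (B(F) = -10*(12 + F) = -120 - 10*F)
(123106 - 254808)*(Q + B(-417)) = (123106 - 254808)*(-32760 + (-120 - 10*(-417))) = -131702*(-32760 + (-120 + 4170)) = -131702*(-32760 + 4050) = -131702*(-28710) = 3781164420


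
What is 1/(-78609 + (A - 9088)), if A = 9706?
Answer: -1/77991 ≈ -1.2822e-5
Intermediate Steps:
1/(-78609 + (A - 9088)) = 1/(-78609 + (9706 - 9088)) = 1/(-78609 + 618) = 1/(-77991) = -1/77991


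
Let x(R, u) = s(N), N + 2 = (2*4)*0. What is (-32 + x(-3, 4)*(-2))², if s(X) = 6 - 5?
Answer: 1156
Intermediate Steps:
N = -2 (N = -2 + (2*4)*0 = -2 + 8*0 = -2 + 0 = -2)
s(X) = 1
x(R, u) = 1
(-32 + x(-3, 4)*(-2))² = (-32 + 1*(-2))² = (-32 - 2)² = (-34)² = 1156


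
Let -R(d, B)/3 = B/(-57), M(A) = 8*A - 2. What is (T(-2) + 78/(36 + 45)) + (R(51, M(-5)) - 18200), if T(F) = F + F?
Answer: -9339292/513 ≈ -18205.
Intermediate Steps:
T(F) = 2*F
M(A) = -2 + 8*A
R(d, B) = B/19 (R(d, B) = -3*B/(-57) = -3*B*(-1)/57 = -(-1)*B/19 = B/19)
(T(-2) + 78/(36 + 45)) + (R(51, M(-5)) - 18200) = (2*(-2) + 78/(36 + 45)) + ((-2 + 8*(-5))/19 - 18200) = (-4 + 78/81) + ((-2 - 40)/19 - 18200) = (-4 + (1/81)*78) + ((1/19)*(-42) - 18200) = (-4 + 26/27) + (-42/19 - 18200) = -82/27 - 345842/19 = -9339292/513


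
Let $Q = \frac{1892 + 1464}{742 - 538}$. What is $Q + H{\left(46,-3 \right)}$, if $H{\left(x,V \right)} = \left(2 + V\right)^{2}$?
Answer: $\frac{890}{51} \approx 17.451$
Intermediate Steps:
$Q = \frac{839}{51}$ ($Q = \frac{3356}{204} = 3356 \cdot \frac{1}{204} = \frac{839}{51} \approx 16.451$)
$Q + H{\left(46,-3 \right)} = \frac{839}{51} + \left(2 - 3\right)^{2} = \frac{839}{51} + \left(-1\right)^{2} = \frac{839}{51} + 1 = \frac{890}{51}$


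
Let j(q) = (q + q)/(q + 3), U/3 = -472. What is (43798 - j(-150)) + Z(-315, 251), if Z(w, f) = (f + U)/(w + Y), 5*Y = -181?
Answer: 3768664937/86044 ≈ 43799.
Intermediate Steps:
U = -1416 (U = 3*(-472) = -1416)
Y = -181/5 (Y = (⅕)*(-181) = -181/5 ≈ -36.200)
j(q) = 2*q/(3 + q) (j(q) = (2*q)/(3 + q) = 2*q/(3 + q))
Z(w, f) = (-1416 + f)/(-181/5 + w) (Z(w, f) = (f - 1416)/(w - 181/5) = (-1416 + f)/(-181/5 + w))
(43798 - j(-150)) + Z(-315, 251) = (43798 - 2*(-150)/(3 - 150)) + 5*(-1416 + 251)/(-181 + 5*(-315)) = (43798 - 2*(-150)/(-147)) + 5*(-1165)/(-181 - 1575) = (43798 - 2*(-150)*(-1)/147) + 5*(-1165)/(-1756) = (43798 - 1*100/49) + 5*(-1/1756)*(-1165) = (43798 - 100/49) + 5825/1756 = 2146002/49 + 5825/1756 = 3768664937/86044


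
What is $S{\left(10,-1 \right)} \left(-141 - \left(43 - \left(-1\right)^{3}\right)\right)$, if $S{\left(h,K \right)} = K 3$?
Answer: $555$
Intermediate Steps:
$S{\left(h,K \right)} = 3 K$
$S{\left(10,-1 \right)} \left(-141 - \left(43 - \left(-1\right)^{3}\right)\right) = 3 \left(-1\right) \left(-141 - \left(43 - \left(-1\right)^{3}\right)\right) = - 3 \left(-141 - 44\right) = \left(-3\right) \left(-185\right) = 555$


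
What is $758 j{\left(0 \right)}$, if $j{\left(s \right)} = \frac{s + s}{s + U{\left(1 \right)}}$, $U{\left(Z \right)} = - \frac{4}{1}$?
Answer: $0$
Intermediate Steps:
$U{\left(Z \right)} = -4$ ($U{\left(Z \right)} = \left(-4\right) 1 = -4$)
$j{\left(s \right)} = \frac{2 s}{-4 + s}$ ($j{\left(s \right)} = \frac{s + s}{s - 4} = \frac{2 s}{-4 + s}$)
$758 j{\left(0 \right)} = 758 \cdot 2 \cdot 0 \frac{1}{-4 + 0} = 758 \cdot 2 \cdot 0 \frac{1}{-4} = 758 \cdot 2 \cdot 0 \left(- \frac{1}{4}\right) = 758 \cdot 0 = 0$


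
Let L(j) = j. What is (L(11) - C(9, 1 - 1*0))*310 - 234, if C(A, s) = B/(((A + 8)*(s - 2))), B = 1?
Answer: 54302/17 ≈ 3194.2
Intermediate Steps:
C(A, s) = 1/((-2 + s)*(8 + A)) (C(A, s) = 1/((A + 8)*(s - 2)) = 1/((8 + A)*(-2 + s)) = 1/((-2 + s)*(8 + A)))
(L(11) - C(9, 1 - 1*0))*310 - 234 = (11 - 1/(-16 - 2*9 + 8*(1 - 1*0) + 9*(1 - 1*0)))*310 - 234 = (11 - 1/(-16 - 18 + 8*(1 + 0) + 9*(1 + 0)))*310 - 234 = (11 - 1/(-16 - 18 + 8*1 + 9*1))*310 - 234 = (11 - 1/(-16 - 18 + 8 + 9))*310 - 234 = (11 - 1/(-17))*310 - 234 = (11 - 1*(-1/17))*310 - 234 = (11 + 1/17)*310 - 234 = (188/17)*310 - 234 = 58280/17 - 234 = 54302/17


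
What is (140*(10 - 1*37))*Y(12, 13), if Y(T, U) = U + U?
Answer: -98280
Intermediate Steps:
Y(T, U) = 2*U
(140*(10 - 1*37))*Y(12, 13) = (140*(10 - 1*37))*(2*13) = (140*(10 - 37))*26 = (140*(-27))*26 = -3780*26 = -98280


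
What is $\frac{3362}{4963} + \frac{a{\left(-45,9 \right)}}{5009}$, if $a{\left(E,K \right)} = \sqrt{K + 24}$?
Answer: $\frac{3362}{4963} + \frac{\sqrt{33}}{5009} \approx 0.67856$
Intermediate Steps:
$a{\left(E,K \right)} = \sqrt{24 + K}$
$\frac{3362}{4963} + \frac{a{\left(-45,9 \right)}}{5009} = \frac{3362}{4963} + \frac{\sqrt{24 + 9}}{5009} = 3362 \cdot \frac{1}{4963} + \sqrt{33} \cdot \frac{1}{5009} = \frac{3362}{4963} + \frac{\sqrt{33}}{5009}$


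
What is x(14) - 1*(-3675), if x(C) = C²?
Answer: 3871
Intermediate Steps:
x(14) - 1*(-3675) = 14² - 1*(-3675) = 196 + 3675 = 3871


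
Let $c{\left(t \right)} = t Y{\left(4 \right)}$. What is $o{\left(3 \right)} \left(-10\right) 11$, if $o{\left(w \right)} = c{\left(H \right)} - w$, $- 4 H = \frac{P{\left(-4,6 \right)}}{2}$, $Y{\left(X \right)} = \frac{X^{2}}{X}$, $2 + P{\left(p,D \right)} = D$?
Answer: $550$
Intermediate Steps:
$P{\left(p,D \right)} = -2 + D$
$Y{\left(X \right)} = X$
$H = - \frac{1}{2}$ ($H = - \frac{\left(-2 + 6\right) \frac{1}{2}}{4} = - \frac{4 \cdot \frac{1}{2}}{4} = \left(- \frac{1}{4}\right) 2 = - \frac{1}{2} \approx -0.5$)
$c{\left(t \right)} = 4 t$ ($c{\left(t \right)} = t 4 = 4 t$)
$o{\left(w \right)} = -2 - w$ ($o{\left(w \right)} = 4 \left(- \frac{1}{2}\right) - w = -2 - w$)
$o{\left(3 \right)} \left(-10\right) 11 = \left(-2 - 3\right) \left(-10\right) 11 = \left(-5\right) \left(-10\right) 11 = 50 \cdot 11 = 550$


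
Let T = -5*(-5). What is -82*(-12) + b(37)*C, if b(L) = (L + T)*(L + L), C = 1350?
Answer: 6194784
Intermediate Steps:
T = 25
b(L) = 2*L*(25 + L) (b(L) = (L + 25)*(L + L) = (25 + L)*(2*L) = 2*L*(25 + L))
-82*(-12) + b(37)*C = -82*(-12) + (2*37*(25 + 37))*1350 = 984 + (2*37*62)*1350 = 984 + 4588*1350 = 984 + 6193800 = 6194784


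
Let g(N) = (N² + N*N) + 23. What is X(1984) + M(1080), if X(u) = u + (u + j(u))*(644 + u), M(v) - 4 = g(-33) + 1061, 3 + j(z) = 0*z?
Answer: 5211318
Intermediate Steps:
j(z) = -3 (j(z) = -3 + 0*z = -3 + 0 = -3)
g(N) = 23 + 2*N² (g(N) = (N² + N²) + 23 = 2*N² + 23 = 23 + 2*N²)
M(v) = 3266 (M(v) = 4 + ((23 + 2*(-33)²) + 1061) = 4 + ((23 + 2*1089) + 1061) = 4 + ((23 + 2178) + 1061) = 4 + (2201 + 1061) = 4 + 3262 = 3266)
X(u) = u + (-3 + u)*(644 + u) (X(u) = u + (u - 3)*(644 + u) = u + (-3 + u)*(644 + u))
X(1984) + M(1080) = (-1932 + 1984² + 642*1984) + 3266 = (-1932 + 3936256 + 1273728) + 3266 = 5208052 + 3266 = 5211318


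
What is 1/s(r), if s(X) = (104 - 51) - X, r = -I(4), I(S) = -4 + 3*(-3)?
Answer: 1/40 ≈ 0.025000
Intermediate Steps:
I(S) = -13 (I(S) = -4 - 9 = -13)
r = 13 (r = -1*(-13) = 13)
s(X) = 53 - X
1/s(r) = 1/(53 - 1*13) = 1/(53 - 13) = 1/40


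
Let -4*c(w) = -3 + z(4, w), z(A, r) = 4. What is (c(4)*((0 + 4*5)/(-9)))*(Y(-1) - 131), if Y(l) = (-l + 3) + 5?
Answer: -610/9 ≈ -67.778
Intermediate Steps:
Y(l) = 8 - l (Y(l) = (3 - l) + 5 = 8 - l)
c(w) = -¼ (c(w) = -(-3 + 4)/4 = -¼*1 = -¼)
(c(4)*((0 + 4*5)/(-9)))*(Y(-1) - 131) = (-(0 + 4*5)/(4*(-9)))*((8 - 1*(-1)) - 131) = (-(0 + 20)*(-1)/(4*9))*((8 + 1) - 131) = (-5*(-1)/9)*(9 - 131) = -¼*(-20/9)*(-122) = (5/9)*(-122) = -610/9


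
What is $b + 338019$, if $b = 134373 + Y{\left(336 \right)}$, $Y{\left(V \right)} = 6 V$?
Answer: $474408$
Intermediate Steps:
$b = 136389$ ($b = 134373 + 6 \cdot 336 = 134373 + 2016 = 136389$)
$b + 338019 = 136389 + 338019 = 474408$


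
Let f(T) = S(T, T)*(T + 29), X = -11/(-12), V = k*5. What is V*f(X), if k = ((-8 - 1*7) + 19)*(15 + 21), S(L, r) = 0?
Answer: 0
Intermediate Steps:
k = 144 (k = ((-8 - 7) + 19)*36 = (-15 + 19)*36 = 4*36 = 144)
V = 720 (V = 144*5 = 720)
X = 11/12 (X = -11*(-1/12) = 11/12 ≈ 0.91667)
f(T) = 0 (f(T) = 0*(T + 29) = 0*(29 + T) = 0)
V*f(X) = 720*0 = 0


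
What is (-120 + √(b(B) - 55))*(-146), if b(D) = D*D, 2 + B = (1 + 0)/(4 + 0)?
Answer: 17520 - 73*I*√831/2 ≈ 17520.0 - 1052.2*I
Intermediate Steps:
B = -7/4 (B = -2 + (1 + 0)/(4 + 0) = -2 + 1/4 = -2 + 1*(¼) = -2 + ¼ = -7/4 ≈ -1.7500)
b(D) = D²
(-120 + √(b(B) - 55))*(-146) = (-120 + √((-7/4)² - 55))*(-146) = (-120 + √(49/16 - 55))*(-146) = (-120 + √(-831/16))*(-146) = (-120 + I*√831/4)*(-146) = 17520 - 73*I*√831/2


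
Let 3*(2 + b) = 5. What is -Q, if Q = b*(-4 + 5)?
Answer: ⅓ ≈ 0.33333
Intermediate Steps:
b = -⅓ (b = -2 + (⅓)*5 = -2 + 5/3 = -⅓ ≈ -0.33333)
Q = -⅓ (Q = -(-4 + 5)/3 = -⅓*1 = -⅓ ≈ -0.33333)
-Q = -1*(-⅓) = ⅓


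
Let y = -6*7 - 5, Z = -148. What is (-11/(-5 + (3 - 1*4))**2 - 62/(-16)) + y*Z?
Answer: 501089/72 ≈ 6959.6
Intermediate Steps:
y = -47 (y = -42 - 5 = -47)
(-11/(-5 + (3 - 1*4))**2 - 62/(-16)) + y*Z = (-11/(-5 + (3 - 1*4))**2 - 62/(-16)) - 47*(-148) = (-11/(-5 + (3 - 4))**2 - 62*(-1/16)) + 6956 = (-11/(-5 - 1)**2 + 31/8) + 6956 = (-11/((-6)**2) + 31/8) + 6956 = (-11/36 + 31/8) + 6956 = 257/72 + 6956 = 501089/72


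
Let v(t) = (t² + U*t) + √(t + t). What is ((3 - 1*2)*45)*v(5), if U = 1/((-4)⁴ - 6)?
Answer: 11259/10 + 45*√10 ≈ 1268.2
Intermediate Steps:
U = 1/250 (U = 1/(256 - 6) = 1/250 ≈ 0.0040000)
v(t) = t² + t/250 + √2*√t (v(t) = (t² + t/250) + √(t + t) = (t² + t/250) + √(2*t) = (t² + t/250) + √2*√t = t² + t/250 + √2*√t)
((3 - 1*2)*45)*v(5) = ((3 - 1*2)*45)*(5² + (1/250)*5 + √2*√5) = ((3 - 2)*45)*(25 + 1/50 + √10) = (1*45)*(1251/50 + √10) = 45*(1251/50 + √10) = 11259/10 + 45*√10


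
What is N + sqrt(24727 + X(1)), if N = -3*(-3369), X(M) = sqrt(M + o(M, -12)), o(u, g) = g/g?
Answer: 10107 + sqrt(24727 + sqrt(2)) ≈ 10264.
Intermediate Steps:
o(u, g) = 1
X(M) = sqrt(1 + M) (X(M) = sqrt(M + 1) = sqrt(1 + M))
N = 10107
N + sqrt(24727 + X(1)) = 10107 + sqrt(24727 + sqrt(1 + 1)) = 10107 + sqrt(24727 + sqrt(2))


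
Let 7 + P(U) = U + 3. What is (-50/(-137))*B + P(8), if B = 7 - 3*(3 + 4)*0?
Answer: 898/137 ≈ 6.5547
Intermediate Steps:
P(U) = -4 + U (P(U) = -7 + (U + 3) = -7 + (3 + U) = -4 + U)
B = 7 (B = 7 - 3*7*0 = 7 - 21*0 = 7 + 0 = 7)
(-50/(-137))*B + P(8) = -50/(-137)*7 + (-4 + 8) = -50*(-1/137)*7 + 4 = (50/137)*7 + 4 = 350/137 + 4 = 898/137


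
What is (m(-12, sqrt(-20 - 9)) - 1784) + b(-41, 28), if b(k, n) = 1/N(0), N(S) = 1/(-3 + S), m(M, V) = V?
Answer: -1787 + I*sqrt(29) ≈ -1787.0 + 5.3852*I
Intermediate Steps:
b(k, n) = -3 (b(k, n) = 1/(1/(-3 + 0)) = 1/(1/(-3)) = 1/(-1/3) = -3)
(m(-12, sqrt(-20 - 9)) - 1784) + b(-41, 28) = (sqrt(-20 - 9) - 1784) - 3 = (sqrt(-29) - 1784) - 3 = (I*sqrt(29) - 1784) - 3 = (-1784 + I*sqrt(29)) - 3 = -1787 + I*sqrt(29)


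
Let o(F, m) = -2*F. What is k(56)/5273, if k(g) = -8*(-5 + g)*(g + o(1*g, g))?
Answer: 22848/5273 ≈ 4.3330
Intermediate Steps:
k(g) = 8*g*(-5 + g) (k(g) = -8*(-5 + g)*(g - 2*g) = -8*(-5 + g)*(-g) = -(-8)*g*(-5 + g) = 8*g*(-5 + g))
k(56)/5273 = (8*56*(-5 + 56))/5273 = (8*56*51)*(1/5273) = 22848*(1/5273) = 22848/5273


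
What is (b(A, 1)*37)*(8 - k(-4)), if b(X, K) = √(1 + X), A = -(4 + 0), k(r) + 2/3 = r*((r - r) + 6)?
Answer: 3626*I*√3/3 ≈ 2093.5*I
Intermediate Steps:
k(r) = -⅔ + 6*r (k(r) = -⅔ + r*((r - r) + 6) = -⅔ + r*(0 + 6) = -⅔ + r*6 = -⅔ + 6*r)
A = -4 (A = -1*4 = -4)
(b(A, 1)*37)*(8 - k(-4)) = (√(1 - 4)*37)*(8 - (-⅔ + 6*(-4))) = (√(-3)*37)*(8 - (-⅔ - 24)) = ((I*√3)*37)*(8 - 1*(-74/3)) = (37*I*√3)*(8 + 74/3) = (37*I*√3)*(98/3) = 3626*I*√3/3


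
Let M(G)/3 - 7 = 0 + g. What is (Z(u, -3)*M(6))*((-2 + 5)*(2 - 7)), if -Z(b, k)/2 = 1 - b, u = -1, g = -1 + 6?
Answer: 2160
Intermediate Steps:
g = 5
M(G) = 36 (M(G) = 21 + 3*(0 + 5) = 21 + 3*5 = 21 + 15 = 36)
Z(b, k) = -2 + 2*b (Z(b, k) = -2*(1 - b) = -2 + 2*b)
(Z(u, -3)*M(6))*((-2 + 5)*(2 - 7)) = ((-2 + 2*(-1))*36)*((-2 + 5)*(2 - 7)) = ((-2 - 2)*36)*(3*(-5)) = -4*36*(-15) = -144*(-15) = 2160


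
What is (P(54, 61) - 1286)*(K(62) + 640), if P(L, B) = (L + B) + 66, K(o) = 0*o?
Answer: -707200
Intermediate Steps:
K(o) = 0
P(L, B) = 66 + B + L (P(L, B) = (B + L) + 66 = 66 + B + L)
(P(54, 61) - 1286)*(K(62) + 640) = ((66 + 61 + 54) - 1286)*(0 + 640) = (181 - 1286)*640 = -1105*640 = -707200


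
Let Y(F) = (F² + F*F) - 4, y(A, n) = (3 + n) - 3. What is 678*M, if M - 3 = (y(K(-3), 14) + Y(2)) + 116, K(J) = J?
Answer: 92886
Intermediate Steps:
y(A, n) = n
Y(F) = -4 + 2*F² (Y(F) = (F² + F²) - 4 = 2*F² - 4 = -4 + 2*F²)
M = 137 (M = 3 + ((14 + (-4 + 2*2²)) + 116) = 3 + ((14 + (-4 + 2*4)) + 116) = 3 + ((14 + (-4 + 8)) + 116) = 3 + ((14 + 4) + 116) = 3 + (18 + 116) = 3 + 134 = 137)
678*M = 678*137 = 92886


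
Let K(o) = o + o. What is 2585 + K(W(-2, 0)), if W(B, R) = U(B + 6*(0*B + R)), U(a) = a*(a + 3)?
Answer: 2581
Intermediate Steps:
U(a) = a*(3 + a)
W(B, R) = (B + 6*R)*(3 + B + 6*R) (W(B, R) = (B + 6*(0*B + R))*(3 + (B + 6*(0*B + R))) = (B + 6*(0 + R))*(3 + (B + 6*(0 + R))) = (B + 6*R)*(3 + (B + 6*R)) = (B + 6*R)*(3 + B + 6*R))
K(o) = 2*o
2585 + K(W(-2, 0)) = 2585 + 2*((-2 + 6*0)*(3 - 2 + 6*0)) = 2585 + 2*((-2 + 0)*(3 - 2 + 0)) = 2585 + 2*(-2*1) = 2585 + 2*(-2) = 2585 - 4 = 2581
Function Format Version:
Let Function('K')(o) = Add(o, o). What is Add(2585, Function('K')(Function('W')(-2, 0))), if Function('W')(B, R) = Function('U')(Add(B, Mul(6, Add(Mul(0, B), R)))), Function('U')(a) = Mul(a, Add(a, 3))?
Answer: 2581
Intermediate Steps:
Function('U')(a) = Mul(a, Add(3, a))
Function('W')(B, R) = Mul(Add(B, Mul(6, R)), Add(3, B, Mul(6, R))) (Function('W')(B, R) = Mul(Add(B, Mul(6, Add(Mul(0, B), R))), Add(3, Add(B, Mul(6, Add(Mul(0, B), R))))) = Mul(Add(B, Mul(6, Add(0, R))), Add(3, Add(B, Mul(6, Add(0, R))))) = Mul(Add(B, Mul(6, R)), Add(3, Add(B, Mul(6, R)))) = Mul(Add(B, Mul(6, R)), Add(3, B, Mul(6, R))))
Function('K')(o) = Mul(2, o)
Add(2585, Function('K')(Function('W')(-2, 0))) = Add(2585, Mul(2, Mul(Add(-2, Mul(6, 0)), Add(3, -2, Mul(6, 0))))) = Add(2585, Mul(2, Mul(Add(-2, 0), Add(3, -2, 0)))) = Add(2585, Mul(2, Mul(-2, 1))) = Add(2585, Mul(2, -2)) = Add(2585, -4) = 2581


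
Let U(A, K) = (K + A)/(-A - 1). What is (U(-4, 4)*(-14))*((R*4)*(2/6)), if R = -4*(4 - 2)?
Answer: 0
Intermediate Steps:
U(A, K) = (A + K)/(-1 - A)
R = -8 (R = -4*2 = -8)
(U(-4, 4)*(-14))*((R*4)*(2/6)) = (((-1*(-4) - 1*4)/(1 - 4))*(-14))*((-8*4)*(2/6)) = (((4 - 4)/(-3))*(-14))*(-64/6) = (-1/3*0*(-14))*(-32*1/3) = (0*(-14))*(-32/3) = 0*(-32/3) = 0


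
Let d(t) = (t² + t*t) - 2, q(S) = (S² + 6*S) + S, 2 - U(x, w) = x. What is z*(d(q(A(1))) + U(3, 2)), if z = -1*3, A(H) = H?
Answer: -375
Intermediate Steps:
U(x, w) = 2 - x
q(S) = S² + 7*S
z = -3
d(t) = -2 + 2*t² (d(t) = (t² + t²) - 2 = 2*t² - 2 = -2 + 2*t²)
z*(d(q(A(1))) + U(3, 2)) = -3*((-2 + 2*(1*(7 + 1))²) + (2 - 1*3)) = -3*((-2 + 2*(1*8)²) + (2 - 3)) = -3*((-2 + 2*8²) - 1) = -3*((-2 + 2*64) - 1) = -3*((-2 + 128) - 1) = -3*(126 - 1) = -3*125 = -375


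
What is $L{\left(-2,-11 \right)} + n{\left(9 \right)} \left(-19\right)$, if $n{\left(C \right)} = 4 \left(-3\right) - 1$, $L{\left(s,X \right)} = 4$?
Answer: $251$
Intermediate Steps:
$n{\left(C \right)} = -13$ ($n{\left(C \right)} = -12 - 1 = -13$)
$L{\left(-2,-11 \right)} + n{\left(9 \right)} \left(-19\right) = 4 - -247 = 4 + 247 = 251$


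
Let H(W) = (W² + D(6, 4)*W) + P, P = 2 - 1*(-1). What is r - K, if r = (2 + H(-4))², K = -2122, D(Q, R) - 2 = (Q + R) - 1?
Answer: 2651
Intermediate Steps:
D(Q, R) = 1 + Q + R (D(Q, R) = 2 + ((Q + R) - 1) = 2 + (-1 + Q + R) = 1 + Q + R)
P = 3 (P = 2 + 1 = 3)
H(W) = 3 + W² + 11*W (H(W) = (W² + (1 + 6 + 4)*W) + 3 = (W² + 11*W) + 3 = 3 + W² + 11*W)
r = 529 (r = (2 + (3 + (-4)² + 11*(-4)))² = (2 + (3 + 16 - 44))² = (2 - 25)² = (-23)² = 529)
r - K = 529 - 1*(-2122) = 529 + 2122 = 2651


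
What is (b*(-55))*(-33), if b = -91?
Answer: -165165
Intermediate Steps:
(b*(-55))*(-33) = -91*(-55)*(-33) = 5005*(-33) = -165165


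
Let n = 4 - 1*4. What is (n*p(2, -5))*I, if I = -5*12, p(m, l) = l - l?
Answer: 0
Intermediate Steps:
p(m, l) = 0
n = 0 (n = 4 - 4 = 0)
I = -60
(n*p(2, -5))*I = (0*0)*(-60) = 0*(-60) = 0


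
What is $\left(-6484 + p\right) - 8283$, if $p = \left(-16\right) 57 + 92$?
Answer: $-15587$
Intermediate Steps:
$p = -820$ ($p = -912 + 92 = -820$)
$\left(-6484 + p\right) - 8283 = \left(-6484 - 820\right) - 8283 = -7304 - 8283 = -15587$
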